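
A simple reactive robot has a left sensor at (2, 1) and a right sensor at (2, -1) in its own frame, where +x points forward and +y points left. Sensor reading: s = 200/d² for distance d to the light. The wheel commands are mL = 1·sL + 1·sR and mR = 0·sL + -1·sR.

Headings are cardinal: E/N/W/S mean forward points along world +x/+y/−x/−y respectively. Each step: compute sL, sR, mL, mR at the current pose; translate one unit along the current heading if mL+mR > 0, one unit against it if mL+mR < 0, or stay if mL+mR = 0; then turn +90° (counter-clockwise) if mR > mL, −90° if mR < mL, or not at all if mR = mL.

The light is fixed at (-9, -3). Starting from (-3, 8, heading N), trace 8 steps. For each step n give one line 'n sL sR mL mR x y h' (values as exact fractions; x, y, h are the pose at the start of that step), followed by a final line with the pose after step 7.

n=0: pose=(-3,8,N); sL=100/97, sR=100/109; mL=20600/10573, mR=-100/109; mL+mR=100/97 → advance +1; mR−mL=-30300/10573 → turn -1·90°
n=1: pose=(-3,9,E); sL=200/233, sR=40/37; mL=16720/8621, mR=-40/37; mL+mR=200/233 → advance +1; mR−mL=-26040/8621 → turn -1·90°
n=2: pose=(-2,9,S); sL=50/41, sR=25/17; mL=1875/697, mR=-25/17; mL+mR=50/41 → advance +1; mR−mL=-2900/697 → turn -1·90°
n=3: pose=(-2,8,W); sL=8/5, sR=200/169; mL=2352/845, mR=-200/169; mL+mR=8/5 → advance +1; mR−mL=-3352/845 → turn -1·90°
n=4: pose=(-3,8,N); sL=100/97, sR=100/109; mL=20600/10573, mR=-100/109; mL+mR=100/97 → advance +1; mR−mL=-30300/10573 → turn -1·90°
n=5: pose=(-3,9,E); sL=200/233, sR=40/37; mL=16720/8621, mR=-40/37; mL+mR=200/233 → advance +1; mR−mL=-26040/8621 → turn -1·90°
n=6: pose=(-2,9,S); sL=50/41, sR=25/17; mL=1875/697, mR=-25/17; mL+mR=50/41 → advance +1; mR−mL=-2900/697 → turn -1·90°
n=7: pose=(-2,8,W); sL=8/5, sR=200/169; mL=2352/845, mR=-200/169; mL+mR=8/5 → advance +1; mR−mL=-3352/845 → turn -1·90°

0 100/97 100/109 20600/10573 -100/109 -3 8 N
1 200/233 40/37 16720/8621 -40/37 -3 9 E
2 50/41 25/17 1875/697 -25/17 -2 9 S
3 8/5 200/169 2352/845 -200/169 -2 8 W
4 100/97 100/109 20600/10573 -100/109 -3 8 N
5 200/233 40/37 16720/8621 -40/37 -3 9 E
6 50/41 25/17 1875/697 -25/17 -2 9 S
7 8/5 200/169 2352/845 -200/169 -2 8 W
final -3 8 N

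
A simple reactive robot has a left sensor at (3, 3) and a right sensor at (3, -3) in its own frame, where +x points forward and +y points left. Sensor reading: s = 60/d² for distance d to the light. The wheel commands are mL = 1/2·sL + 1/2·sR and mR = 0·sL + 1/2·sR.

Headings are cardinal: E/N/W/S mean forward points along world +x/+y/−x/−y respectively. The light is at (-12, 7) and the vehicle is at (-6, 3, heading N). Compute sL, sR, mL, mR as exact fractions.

left sensor world pos  = (-9, 6); dL² = 10
right sensor world pos = (-3, 6); dR² = 82
sL = 60/10 = 6
sR = 60/82 = 30/41
mL = 1/2·sL + 1/2·sR = 138/41
mR = 0·sL + 1/2·sR = 15/41

6 30/41 138/41 15/41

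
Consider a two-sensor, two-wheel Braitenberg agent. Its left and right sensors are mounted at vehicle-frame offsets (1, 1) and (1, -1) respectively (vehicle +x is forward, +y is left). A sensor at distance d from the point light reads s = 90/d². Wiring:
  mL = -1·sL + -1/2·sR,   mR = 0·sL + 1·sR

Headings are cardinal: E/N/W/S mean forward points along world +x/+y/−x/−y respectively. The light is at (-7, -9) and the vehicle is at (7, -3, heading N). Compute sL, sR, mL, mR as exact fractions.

45/109 45/137 -17235/29866 45/137

left sensor world pos  = (6, -2); dL² = 218
right sensor world pos = (8, -2); dR² = 274
sL = 90/218 = 45/109
sR = 90/274 = 45/137
mL = -1·sL + -1/2·sR = -17235/29866
mR = 0·sL + 1·sR = 45/137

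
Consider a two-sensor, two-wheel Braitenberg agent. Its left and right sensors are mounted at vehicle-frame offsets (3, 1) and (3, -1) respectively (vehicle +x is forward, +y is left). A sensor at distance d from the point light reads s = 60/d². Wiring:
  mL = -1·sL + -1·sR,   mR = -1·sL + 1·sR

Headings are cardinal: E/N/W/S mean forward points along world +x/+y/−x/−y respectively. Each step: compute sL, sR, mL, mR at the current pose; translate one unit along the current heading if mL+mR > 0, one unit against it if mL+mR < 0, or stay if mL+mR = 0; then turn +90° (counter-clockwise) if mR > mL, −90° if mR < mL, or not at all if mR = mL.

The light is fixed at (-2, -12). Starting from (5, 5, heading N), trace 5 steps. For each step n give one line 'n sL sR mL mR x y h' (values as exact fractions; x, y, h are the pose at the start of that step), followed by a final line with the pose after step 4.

n=0: pose=(5,5,N); sL=15/109, sR=15/116; mL=-3375/12644, mR=-105/12644; mL+mR=-30/109 → advance -1; mR−mL=15/58 → turn +1·90°
n=1: pose=(5,4,W); sL=60/241, sR=12/61; mL=-6552/14701, mR=-768/14701; mL+mR=-120/241 → advance -1; mR−mL=24/61 → turn +1·90°
n=2: pose=(6,4,S); sL=6/25, sR=30/109; mL=-1404/2725, mR=96/2725; mL+mR=-12/25 → advance -1; mR−mL=60/109 → turn +1·90°
n=3: pose=(6,5,E); sL=12/89, sR=60/377; mL=-9864/33553, mR=816/33553; mL+mR=-24/89 → advance -1; mR−mL=120/377 → turn +1·90°
n=4: pose=(5,5,N); sL=15/109, sR=15/116; mL=-3375/12644, mR=-105/12644; mL+mR=-30/109 → advance -1; mR−mL=15/58 → turn +1·90°

0 15/109 15/116 -3375/12644 -105/12644 5 5 N
1 60/241 12/61 -6552/14701 -768/14701 5 4 W
2 6/25 30/109 -1404/2725 96/2725 6 4 S
3 12/89 60/377 -9864/33553 816/33553 6 5 E
4 15/109 15/116 -3375/12644 -105/12644 5 5 N
final 5 4 W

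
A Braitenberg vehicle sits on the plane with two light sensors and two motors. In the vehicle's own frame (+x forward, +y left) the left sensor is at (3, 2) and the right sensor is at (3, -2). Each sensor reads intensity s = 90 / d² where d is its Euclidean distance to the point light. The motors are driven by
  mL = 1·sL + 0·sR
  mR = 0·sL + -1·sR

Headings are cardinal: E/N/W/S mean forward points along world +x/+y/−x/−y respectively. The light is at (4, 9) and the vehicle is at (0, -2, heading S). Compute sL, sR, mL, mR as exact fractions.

left sensor world pos  = (2, -5); dL² = 200
right sensor world pos = (-2, -5); dR² = 232
sL = 90/200 = 9/20
sR = 90/232 = 45/116
mL = 1·sL + 0·sR = 9/20
mR = 0·sL + -1·sR = -45/116

9/20 45/116 9/20 -45/116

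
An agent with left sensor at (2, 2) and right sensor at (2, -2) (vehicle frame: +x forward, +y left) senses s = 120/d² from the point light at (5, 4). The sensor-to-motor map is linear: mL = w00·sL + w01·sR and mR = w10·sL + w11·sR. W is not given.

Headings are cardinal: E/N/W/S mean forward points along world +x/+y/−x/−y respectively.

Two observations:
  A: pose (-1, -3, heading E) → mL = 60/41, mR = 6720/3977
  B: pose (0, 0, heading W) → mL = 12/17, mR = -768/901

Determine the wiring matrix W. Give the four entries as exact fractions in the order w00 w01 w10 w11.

obs A: pose=(-1,-3,E) → sL=120/41, sR=120/97, mL=60/41, mR=6720/3977
obs B: pose=(0,0,W) → sL=24/17, sR=120/53, mL=12/17, mR=-768/901
sensor matrix S = [[120/41, 120/97], [24/17, 120/53]]; det S = 17487360/3583277
solve [mL_A; mL_B] = S·[w00; w01] and [mR_A; mR_B] = S·[w10; w11]:
  w00 = 1/2, w01 = 0, w10 = 1, w11 = -1

1/2 0 1 -1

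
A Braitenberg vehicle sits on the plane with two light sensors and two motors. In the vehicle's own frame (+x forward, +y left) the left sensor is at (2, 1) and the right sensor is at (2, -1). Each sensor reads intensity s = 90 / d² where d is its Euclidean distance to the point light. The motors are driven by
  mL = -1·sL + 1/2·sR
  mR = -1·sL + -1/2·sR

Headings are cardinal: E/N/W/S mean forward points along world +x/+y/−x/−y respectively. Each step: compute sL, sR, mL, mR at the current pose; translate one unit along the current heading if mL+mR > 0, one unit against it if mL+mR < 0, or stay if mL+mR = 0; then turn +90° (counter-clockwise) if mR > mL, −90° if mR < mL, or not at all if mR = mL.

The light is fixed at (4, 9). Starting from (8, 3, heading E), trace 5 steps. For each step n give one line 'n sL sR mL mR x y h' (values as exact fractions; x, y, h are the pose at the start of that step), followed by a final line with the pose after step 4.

n=0: pose=(8,3,E); sL=90/61, sR=18/17; mL=-981/1037, mR=-2079/1037; mL+mR=-180/61 → advance -1; mR−mL=-18/17 → turn -1·90°
n=1: pose=(7,3,S); sL=9/8, sR=45/34; mL=-63/136, mR=-243/136; mL+mR=-9/4 → advance -1; mR−mL=-45/34 → turn -1·90°
n=2: pose=(7,4,W); sL=90/37, sR=90/17; mL=135/629, mR=-3195/629; mL+mR=-180/37 → advance -1; mR−mL=-90/17 → turn -1·90°
n=3: pose=(8,4,N); sL=5, sR=45/17; mL=-125/34, mR=-215/34; mL+mR=-10 → advance -1; mR−mL=-45/17 → turn -1·90°
n=4: pose=(8,3,E); sL=90/61, sR=18/17; mL=-981/1037, mR=-2079/1037; mL+mR=-180/61 → advance -1; mR−mL=-18/17 → turn -1·90°

0 90/61 18/17 -981/1037 -2079/1037 8 3 E
1 9/8 45/34 -63/136 -243/136 7 3 S
2 90/37 90/17 135/629 -3195/629 7 4 W
3 5 45/17 -125/34 -215/34 8 4 N
4 90/61 18/17 -981/1037 -2079/1037 8 3 E
final 7 3 S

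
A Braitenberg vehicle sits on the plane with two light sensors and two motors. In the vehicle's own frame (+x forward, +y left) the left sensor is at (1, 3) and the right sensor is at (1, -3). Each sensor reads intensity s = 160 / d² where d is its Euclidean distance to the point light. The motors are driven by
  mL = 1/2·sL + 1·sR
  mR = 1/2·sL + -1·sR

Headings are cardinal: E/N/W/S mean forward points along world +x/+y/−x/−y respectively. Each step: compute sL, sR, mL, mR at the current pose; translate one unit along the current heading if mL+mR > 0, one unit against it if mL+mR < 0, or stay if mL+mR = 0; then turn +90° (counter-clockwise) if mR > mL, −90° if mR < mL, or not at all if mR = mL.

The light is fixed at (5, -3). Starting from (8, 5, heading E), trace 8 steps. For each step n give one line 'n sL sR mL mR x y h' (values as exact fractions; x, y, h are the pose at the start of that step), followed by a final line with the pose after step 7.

0 160/137 160/41 25200/5617 -18640/5617 8 5 E
1 80/49 16/5 984/245 -584/245 9 5 S
2 32/5 160/109 2544/545 944/545 9 4 W
3 5/2 8/5 57/20 -7/20 8 4 N
4 160/137 160/41 25200/5617 -18640/5617 8 5 E
5 80/49 16/5 984/245 -584/245 9 5 S
6 32/5 160/109 2544/545 944/545 9 4 W
7 5/2 8/5 57/20 -7/20 8 4 N
final 8 5 E

n=0: pose=(8,5,E); sL=160/137, sR=160/41; mL=25200/5617, mR=-18640/5617; mL+mR=160/137 → advance +1; mR−mL=-320/41 → turn -1·90°
n=1: pose=(9,5,S); sL=80/49, sR=16/5; mL=984/245, mR=-584/245; mL+mR=80/49 → advance +1; mR−mL=-32/5 → turn -1·90°
n=2: pose=(9,4,W); sL=32/5, sR=160/109; mL=2544/545, mR=944/545; mL+mR=32/5 → advance +1; mR−mL=-320/109 → turn -1·90°
n=3: pose=(8,4,N); sL=5/2, sR=8/5; mL=57/20, mR=-7/20; mL+mR=5/2 → advance +1; mR−mL=-16/5 → turn -1·90°
n=4: pose=(8,5,E); sL=160/137, sR=160/41; mL=25200/5617, mR=-18640/5617; mL+mR=160/137 → advance +1; mR−mL=-320/41 → turn -1·90°
n=5: pose=(9,5,S); sL=80/49, sR=16/5; mL=984/245, mR=-584/245; mL+mR=80/49 → advance +1; mR−mL=-32/5 → turn -1·90°
n=6: pose=(9,4,W); sL=32/5, sR=160/109; mL=2544/545, mR=944/545; mL+mR=32/5 → advance +1; mR−mL=-320/109 → turn -1·90°
n=7: pose=(8,4,N); sL=5/2, sR=8/5; mL=57/20, mR=-7/20; mL+mR=5/2 → advance +1; mR−mL=-16/5 → turn -1·90°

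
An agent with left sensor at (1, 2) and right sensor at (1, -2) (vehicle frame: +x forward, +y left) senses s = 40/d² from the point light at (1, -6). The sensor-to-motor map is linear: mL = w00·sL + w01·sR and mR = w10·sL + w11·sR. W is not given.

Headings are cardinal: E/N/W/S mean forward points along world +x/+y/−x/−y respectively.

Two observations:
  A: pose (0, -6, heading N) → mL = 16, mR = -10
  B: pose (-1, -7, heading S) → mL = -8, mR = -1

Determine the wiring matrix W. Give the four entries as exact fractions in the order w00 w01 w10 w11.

-1 1 0 -1/2

obs A: pose=(0,-6,N) → sL=4, sR=20, mL=16, mR=-10
obs B: pose=(-1,-7,S) → sL=10, sR=2, mL=-8, mR=-1
sensor matrix S = [[4, 20], [10, 2]]; det S = -192
solve [mL_A; mL_B] = S·[w00; w01] and [mR_A; mR_B] = S·[w10; w11]:
  w00 = -1, w01 = 1, w10 = 0, w11 = -1/2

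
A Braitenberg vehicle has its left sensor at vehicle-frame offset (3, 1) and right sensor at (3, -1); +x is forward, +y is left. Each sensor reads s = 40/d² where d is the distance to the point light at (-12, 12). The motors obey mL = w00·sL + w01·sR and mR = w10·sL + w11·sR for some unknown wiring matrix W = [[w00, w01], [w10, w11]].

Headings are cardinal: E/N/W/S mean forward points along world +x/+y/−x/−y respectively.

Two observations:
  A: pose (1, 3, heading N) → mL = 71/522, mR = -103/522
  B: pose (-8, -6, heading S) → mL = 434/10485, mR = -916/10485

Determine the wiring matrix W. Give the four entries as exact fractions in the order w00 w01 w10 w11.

1 -1/2 -1/2 -1/2

obs A: pose=(1,3,N) → sL=2/9, sR=5/29, mL=71/522, mR=-103/522
obs B: pose=(-8,-6,S) → sL=20/233, sR=4/45, mL=434/10485, mR=-916/10485
sensor matrix S = [[2/9, 5/29], [20/233, 4/45]]; det S = 13556/2736585
solve [mL_A; mL_B] = S·[w00; w01] and [mR_A; mR_B] = S·[w10; w11]:
  w00 = 1, w01 = -1/2, w10 = -1/2, w11 = -1/2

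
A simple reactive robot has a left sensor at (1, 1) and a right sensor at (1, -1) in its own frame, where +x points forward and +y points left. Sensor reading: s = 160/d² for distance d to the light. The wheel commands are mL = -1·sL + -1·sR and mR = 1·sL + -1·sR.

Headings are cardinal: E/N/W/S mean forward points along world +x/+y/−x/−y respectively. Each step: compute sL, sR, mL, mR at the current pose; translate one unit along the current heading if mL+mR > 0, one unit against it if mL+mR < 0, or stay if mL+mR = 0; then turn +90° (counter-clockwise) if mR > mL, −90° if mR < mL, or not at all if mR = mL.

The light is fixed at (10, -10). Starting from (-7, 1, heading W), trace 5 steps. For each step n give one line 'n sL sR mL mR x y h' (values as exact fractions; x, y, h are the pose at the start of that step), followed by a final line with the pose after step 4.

0 20/53 40/117 -4460/6201 220/6201 -7 1 W
1 32/65 160/389 -22848/25285 2048/25285 -6 1 S
2 80/197 80/173 -29600/34081 -1920/34081 -6 2 E
3 160/493 32/85 -1728/2465 -128/2465 -7 2 N
4 20/53 40/117 -4460/6201 220/6201 -7 1 W
final -6 1 S

n=0: pose=(-7,1,W); sL=20/53, sR=40/117; mL=-4460/6201, mR=220/6201; mL+mR=-80/117 → advance -1; mR−mL=40/53 → turn +1·90°
n=1: pose=(-6,1,S); sL=32/65, sR=160/389; mL=-22848/25285, mR=2048/25285; mL+mR=-320/389 → advance -1; mR−mL=64/65 → turn +1·90°
n=2: pose=(-6,2,E); sL=80/197, sR=80/173; mL=-29600/34081, mR=-1920/34081; mL+mR=-160/173 → advance -1; mR−mL=160/197 → turn +1·90°
n=3: pose=(-7,2,N); sL=160/493, sR=32/85; mL=-1728/2465, mR=-128/2465; mL+mR=-64/85 → advance -1; mR−mL=320/493 → turn +1·90°
n=4: pose=(-7,1,W); sL=20/53, sR=40/117; mL=-4460/6201, mR=220/6201; mL+mR=-80/117 → advance -1; mR−mL=40/53 → turn +1·90°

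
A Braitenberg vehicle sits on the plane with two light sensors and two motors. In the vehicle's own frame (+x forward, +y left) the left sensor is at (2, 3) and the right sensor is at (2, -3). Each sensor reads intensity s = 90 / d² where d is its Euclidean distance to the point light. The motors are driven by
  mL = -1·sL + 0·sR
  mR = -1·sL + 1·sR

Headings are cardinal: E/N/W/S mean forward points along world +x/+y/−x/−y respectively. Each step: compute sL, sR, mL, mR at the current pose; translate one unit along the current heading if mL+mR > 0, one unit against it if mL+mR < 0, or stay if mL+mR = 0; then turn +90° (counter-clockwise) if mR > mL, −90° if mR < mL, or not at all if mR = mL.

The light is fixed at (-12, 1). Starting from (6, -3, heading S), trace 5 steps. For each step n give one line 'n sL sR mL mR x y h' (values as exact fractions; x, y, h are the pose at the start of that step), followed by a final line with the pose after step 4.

n=0: pose=(6,-3,S); sL=10/53, sR=10/29; mL=-10/53, mR=240/1537; mL+mR=-50/1537 → advance -1; mR−mL=10/29 → turn +1·90°
n=1: pose=(6,-2,E); sL=9/40, sR=45/218; mL=-9/40, mR=-81/4360; mL+mR=-531/2180 → advance -1; mR−mL=45/218 → turn +1·90°
n=2: pose=(5,-2,N); sL=90/197, sR=90/401; mL=-90/197, mR=-18360/78997; mL+mR=-54450/78997 → advance -1; mR−mL=90/401 → turn +1·90°
n=3: pose=(5,-3,W); sL=45/137, sR=45/113; mL=-45/137, mR=1080/15481; mL+mR=-4005/15481 → advance -1; mR−mL=45/113 → turn +1·90°
n=4: pose=(6,-3,S); sL=10/53, sR=10/29; mL=-10/53, mR=240/1537; mL+mR=-50/1537 → advance -1; mR−mL=10/29 → turn +1·90°

0 10/53 10/29 -10/53 240/1537 6 -3 S
1 9/40 45/218 -9/40 -81/4360 6 -2 E
2 90/197 90/401 -90/197 -18360/78997 5 -2 N
3 45/137 45/113 -45/137 1080/15481 5 -3 W
4 10/53 10/29 -10/53 240/1537 6 -3 S
final 6 -2 E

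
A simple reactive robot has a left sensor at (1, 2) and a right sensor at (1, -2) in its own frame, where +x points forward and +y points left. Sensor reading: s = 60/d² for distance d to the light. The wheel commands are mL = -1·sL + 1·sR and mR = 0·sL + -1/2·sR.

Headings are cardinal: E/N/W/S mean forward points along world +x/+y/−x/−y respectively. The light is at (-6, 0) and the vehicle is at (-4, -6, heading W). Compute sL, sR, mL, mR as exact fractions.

left sensor world pos  = (-5, -8); dL² = 65
right sensor world pos = (-5, -4); dR² = 17
sL = 60/65 = 12/13
sR = 60/17 = 60/17
mL = -1·sL + 1·sR = 576/221
mR = 0·sL + -1/2·sR = -30/17

12/13 60/17 576/221 -30/17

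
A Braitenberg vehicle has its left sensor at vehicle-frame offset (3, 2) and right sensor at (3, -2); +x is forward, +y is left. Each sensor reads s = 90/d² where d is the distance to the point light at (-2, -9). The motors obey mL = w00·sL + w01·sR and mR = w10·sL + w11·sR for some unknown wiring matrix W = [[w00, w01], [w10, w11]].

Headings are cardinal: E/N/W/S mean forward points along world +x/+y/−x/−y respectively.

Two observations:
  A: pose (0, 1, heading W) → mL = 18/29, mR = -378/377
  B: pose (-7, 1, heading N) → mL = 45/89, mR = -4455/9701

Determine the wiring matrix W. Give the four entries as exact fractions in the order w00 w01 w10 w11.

0 1 -1/2 -1/2

obs A: pose=(0,1,W) → sL=18/13, sR=18/29, mL=18/29, mR=-378/377
obs B: pose=(-7,1,N) → sL=45/109, sR=45/89, mL=45/89, mR=-4455/9701
sensor matrix S = [[18/13, 18/29], [45/109, 45/89]]; det S = 1623240/3657277
solve [mL_A; mL_B] = S·[w00; w01] and [mR_A; mR_B] = S·[w10; w11]:
  w00 = 0, w01 = 1, w10 = -1/2, w11 = -1/2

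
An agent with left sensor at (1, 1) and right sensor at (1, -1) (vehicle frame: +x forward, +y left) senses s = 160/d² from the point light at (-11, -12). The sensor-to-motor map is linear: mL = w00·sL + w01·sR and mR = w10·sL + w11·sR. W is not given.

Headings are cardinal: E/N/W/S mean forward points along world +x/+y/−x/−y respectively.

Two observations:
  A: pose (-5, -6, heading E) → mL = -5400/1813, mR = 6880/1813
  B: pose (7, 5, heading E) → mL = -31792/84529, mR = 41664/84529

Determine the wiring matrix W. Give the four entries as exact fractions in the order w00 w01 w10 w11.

-1/2 -1 1 1

obs A: pose=(-5,-6,E) → sL=80/49, sR=80/37, mL=-5400/1813, mR=6880/1813
obs B: pose=(7,5,E) → sL=32/137, sR=160/617, mL=-31792/84529, mR=41664/84529
sensor matrix S = [[80/49, 80/37], [32/137, 160/617]]; det S = -12513280/153251077
solve [mL_A; mL_B] = S·[w00; w01] and [mR_A; mR_B] = S·[w10; w11]:
  w00 = -1/2, w01 = -1, w10 = 1, w11 = 1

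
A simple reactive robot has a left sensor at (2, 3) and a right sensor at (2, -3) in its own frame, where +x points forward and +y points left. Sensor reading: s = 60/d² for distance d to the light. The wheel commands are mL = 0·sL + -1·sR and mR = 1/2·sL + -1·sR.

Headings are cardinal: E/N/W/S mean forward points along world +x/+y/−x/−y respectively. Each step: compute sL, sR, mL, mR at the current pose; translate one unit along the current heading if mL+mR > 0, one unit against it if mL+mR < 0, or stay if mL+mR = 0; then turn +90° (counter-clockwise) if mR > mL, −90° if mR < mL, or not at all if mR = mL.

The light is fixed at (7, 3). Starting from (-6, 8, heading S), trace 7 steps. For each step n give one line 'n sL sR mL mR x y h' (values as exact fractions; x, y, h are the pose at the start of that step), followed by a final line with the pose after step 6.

0 60/109 12/53 -12/53 282/5777 -6 8 S
1 30/101 6/13 -6/13 -411/1313 -6 9 E
2 60/353 12/37 -12/37 -3126/13061 -7 9 N
3 3/13 3/16 -3/16 -15/208 -7 8 W
4 60/109 12/53 -12/53 282/5777 -6 8 S
5 30/101 6/13 -6/13 -411/1313 -6 9 E
6 60/353 12/37 -12/37 -3126/13061 -7 9 N
final -7 8 W

n=0: pose=(-6,8,S); sL=60/109, sR=12/53; mL=-12/53, mR=282/5777; mL+mR=-1026/5777 → advance -1; mR−mL=30/109 → turn +1·90°
n=1: pose=(-6,9,E); sL=30/101, sR=6/13; mL=-6/13, mR=-411/1313; mL+mR=-1017/1313 → advance -1; mR−mL=15/101 → turn +1·90°
n=2: pose=(-7,9,N); sL=60/353, sR=12/37; mL=-12/37, mR=-3126/13061; mL+mR=-7362/13061 → advance -1; mR−mL=30/353 → turn +1·90°
n=3: pose=(-7,8,W); sL=3/13, sR=3/16; mL=-3/16, mR=-15/208; mL+mR=-27/104 → advance -1; mR−mL=3/26 → turn +1·90°
n=4: pose=(-6,8,S); sL=60/109, sR=12/53; mL=-12/53, mR=282/5777; mL+mR=-1026/5777 → advance -1; mR−mL=30/109 → turn +1·90°
n=5: pose=(-6,9,E); sL=30/101, sR=6/13; mL=-6/13, mR=-411/1313; mL+mR=-1017/1313 → advance -1; mR−mL=15/101 → turn +1·90°
n=6: pose=(-7,9,N); sL=60/353, sR=12/37; mL=-12/37, mR=-3126/13061; mL+mR=-7362/13061 → advance -1; mR−mL=30/353 → turn +1·90°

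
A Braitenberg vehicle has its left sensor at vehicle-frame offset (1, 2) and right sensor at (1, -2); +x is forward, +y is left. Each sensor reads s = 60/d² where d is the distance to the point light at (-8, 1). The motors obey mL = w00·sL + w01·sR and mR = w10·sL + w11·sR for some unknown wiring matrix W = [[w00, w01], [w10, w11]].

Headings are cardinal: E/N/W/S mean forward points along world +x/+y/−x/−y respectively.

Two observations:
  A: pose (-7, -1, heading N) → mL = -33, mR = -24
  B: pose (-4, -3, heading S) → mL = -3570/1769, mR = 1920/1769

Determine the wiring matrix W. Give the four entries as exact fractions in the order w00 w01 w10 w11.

obs A: pose=(-7,-1,N) → sL=30, sR=6, mL=-33, mR=-24
obs B: pose=(-4,-3,S) → sL=60/61, sR=60/29, mL=-3570/1769, mR=1920/1769
sensor matrix S = [[30, 6], [60/61, 60/29]]; det S = 99360/1769
solve [mL_A; mL_B] = S·[w00; w01] and [mR_A; mR_B] = S·[w10; w11]:
  w00 = -1, w01 = -1/2, w10 = -1, w11 = 1

-1 -1/2 -1 1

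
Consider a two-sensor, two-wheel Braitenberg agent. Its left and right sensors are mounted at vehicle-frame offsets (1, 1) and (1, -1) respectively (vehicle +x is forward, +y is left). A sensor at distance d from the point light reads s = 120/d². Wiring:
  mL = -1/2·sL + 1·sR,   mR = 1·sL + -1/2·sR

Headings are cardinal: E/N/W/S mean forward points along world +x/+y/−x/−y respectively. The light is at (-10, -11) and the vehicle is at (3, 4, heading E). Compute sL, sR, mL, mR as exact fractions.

left sensor world pos  = (4, 5); dL² = 452
right sensor world pos = (4, 3); dR² = 392
sL = 120/452 = 30/113
sR = 120/392 = 15/49
mL = -1/2·sL + 1·sR = 960/5537
mR = 1·sL + -1/2·sR = 1245/11074

30/113 15/49 960/5537 1245/11074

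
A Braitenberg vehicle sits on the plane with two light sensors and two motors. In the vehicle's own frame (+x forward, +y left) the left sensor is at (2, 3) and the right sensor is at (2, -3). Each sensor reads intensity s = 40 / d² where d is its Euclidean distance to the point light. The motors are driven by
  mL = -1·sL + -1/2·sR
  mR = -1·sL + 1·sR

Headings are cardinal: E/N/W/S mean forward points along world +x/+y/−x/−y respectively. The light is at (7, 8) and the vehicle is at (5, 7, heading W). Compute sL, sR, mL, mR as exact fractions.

5/4 2 -9/4 3/4

left sensor world pos  = (3, 4); dL² = 32
right sensor world pos = (3, 10); dR² = 20
sL = 40/32 = 5/4
sR = 40/20 = 2
mL = -1·sL + -1/2·sR = -9/4
mR = -1·sL + 1·sR = 3/4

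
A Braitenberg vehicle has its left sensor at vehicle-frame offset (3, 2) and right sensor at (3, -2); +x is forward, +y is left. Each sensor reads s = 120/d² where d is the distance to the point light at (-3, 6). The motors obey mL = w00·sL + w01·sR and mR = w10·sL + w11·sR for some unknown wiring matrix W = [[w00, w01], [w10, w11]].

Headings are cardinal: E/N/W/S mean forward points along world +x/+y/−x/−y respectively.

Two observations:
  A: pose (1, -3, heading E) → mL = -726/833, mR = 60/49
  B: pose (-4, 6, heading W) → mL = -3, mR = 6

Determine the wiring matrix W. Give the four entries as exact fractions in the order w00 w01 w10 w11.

obs A: pose=(1,-3,E) → sL=60/49, sR=12/17, mL=-726/833, mR=60/49
obs B: pose=(-4,6,W) → sL=6, sR=6, mL=-3, mR=6
sensor matrix S = [[60/49, 12/17], [6, 6]]; det S = 2592/833
solve [mL_A; mL_B] = S·[w00; w01] and [mR_A; mR_B] = S·[w10; w11]:
  w00 = -1, w01 = 1/2, w10 = 1, w11 = 0

-1 1/2 1 0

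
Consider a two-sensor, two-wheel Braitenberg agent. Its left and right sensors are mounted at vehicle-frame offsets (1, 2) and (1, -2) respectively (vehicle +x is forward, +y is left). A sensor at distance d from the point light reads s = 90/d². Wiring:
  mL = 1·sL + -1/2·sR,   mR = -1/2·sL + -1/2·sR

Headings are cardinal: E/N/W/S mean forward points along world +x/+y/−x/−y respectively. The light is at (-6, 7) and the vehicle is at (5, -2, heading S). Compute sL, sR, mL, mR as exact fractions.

90/269 90/181 4185/48689 -20250/48689

left sensor world pos  = (7, -3); dL² = 269
right sensor world pos = (3, -3); dR² = 181
sL = 90/269 = 90/269
sR = 90/181 = 90/181
mL = 1·sL + -1/2·sR = 4185/48689
mR = -1/2·sL + -1/2·sR = -20250/48689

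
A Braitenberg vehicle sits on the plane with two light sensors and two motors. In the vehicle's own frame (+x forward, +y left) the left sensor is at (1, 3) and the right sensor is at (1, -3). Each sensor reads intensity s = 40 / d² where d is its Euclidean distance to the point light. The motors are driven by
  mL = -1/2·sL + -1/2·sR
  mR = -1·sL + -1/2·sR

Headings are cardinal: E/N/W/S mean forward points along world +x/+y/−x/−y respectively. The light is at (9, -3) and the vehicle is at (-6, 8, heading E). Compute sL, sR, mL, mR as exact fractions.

5/49 2/13 -163/1274 -114/637

left sensor world pos  = (-5, 11); dL² = 392
right sensor world pos = (-5, 5); dR² = 260
sL = 40/392 = 5/49
sR = 40/260 = 2/13
mL = -1/2·sL + -1/2·sR = -163/1274
mR = -1·sL + -1/2·sR = -114/637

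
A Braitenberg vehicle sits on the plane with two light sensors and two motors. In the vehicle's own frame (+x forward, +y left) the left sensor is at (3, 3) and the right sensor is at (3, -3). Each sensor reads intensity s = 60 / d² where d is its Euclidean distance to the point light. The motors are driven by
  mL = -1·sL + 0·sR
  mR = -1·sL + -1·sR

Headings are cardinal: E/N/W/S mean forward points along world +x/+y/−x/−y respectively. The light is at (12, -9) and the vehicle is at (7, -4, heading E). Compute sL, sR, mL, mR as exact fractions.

left sensor world pos  = (10, -1); dL² = 68
right sensor world pos = (10, -7); dR² = 8
sL = 60/68 = 15/17
sR = 60/8 = 15/2
mL = -1·sL + 0·sR = -15/17
mR = -1·sL + -1·sR = -285/34

15/17 15/2 -15/17 -285/34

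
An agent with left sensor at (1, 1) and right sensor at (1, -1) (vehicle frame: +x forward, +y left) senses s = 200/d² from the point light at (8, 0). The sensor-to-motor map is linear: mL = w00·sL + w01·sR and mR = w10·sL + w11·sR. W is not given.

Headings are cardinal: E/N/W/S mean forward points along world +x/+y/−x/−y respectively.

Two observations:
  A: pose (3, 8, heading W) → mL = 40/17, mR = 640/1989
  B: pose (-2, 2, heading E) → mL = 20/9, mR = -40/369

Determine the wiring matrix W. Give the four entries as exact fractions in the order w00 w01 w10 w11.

1 0 1/2 -1/2

obs A: pose=(3,8,W) → sL=40/17, sR=200/117, mL=40/17, mR=640/1989
obs B: pose=(-2,2,E) → sL=20/9, sR=100/41, mL=20/9, mR=-40/369
sensor matrix S = [[40/17, 200/117], [20/9, 100/41]]; det S = 1424000/733941
solve [mL_A; mL_B] = S·[w00; w01] and [mR_A; mR_B] = S·[w10; w11]:
  w00 = 1, w01 = 0, w10 = 1/2, w11 = -1/2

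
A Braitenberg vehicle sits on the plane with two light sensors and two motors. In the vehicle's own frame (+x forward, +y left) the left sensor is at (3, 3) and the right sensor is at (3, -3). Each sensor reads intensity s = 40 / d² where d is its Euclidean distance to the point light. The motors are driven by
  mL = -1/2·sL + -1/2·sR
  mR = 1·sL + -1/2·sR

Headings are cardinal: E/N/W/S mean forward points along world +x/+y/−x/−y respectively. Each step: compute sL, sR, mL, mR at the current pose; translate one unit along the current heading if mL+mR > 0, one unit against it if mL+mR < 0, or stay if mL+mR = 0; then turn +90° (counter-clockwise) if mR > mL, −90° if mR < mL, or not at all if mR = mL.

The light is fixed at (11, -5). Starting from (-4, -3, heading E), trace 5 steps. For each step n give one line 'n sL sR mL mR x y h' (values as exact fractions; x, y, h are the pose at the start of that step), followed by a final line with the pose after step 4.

n=0: pose=(-4,-3,E); sL=40/169, sR=8/29; mL=-1256/4901, mR=484/4901; mL+mR=-772/4901 → advance -1; mR−mL=60/169 → turn +1·90°
n=1: pose=(-5,-3,N); sL=20/193, sR=20/97; mL=-2900/18721, mR=10/18721; mL+mR=-2890/18721 → advance -1; mR−mL=30/193 → turn +1·90°
n=2: pose=(-5,-4,W); sL=8/73, sR=40/377; mL=-2968/27521, mR=1556/27521; mL+mR=-1412/27521 → advance -1; mR−mL=12/73 → turn +1·90°
n=3: pose=(-4,-4,S); sL=10/37, sR=5/41; mL=-595/3034, mR=635/3034; mL+mR=20/1517 → advance +1; mR−mL=15/37 → turn +1·90°
n=4: pose=(-4,-5,E); sL=40/153, sR=40/153; mL=-40/153, mR=20/153; mL+mR=-20/153 → advance -1; mR−mL=20/51 → turn +1·90°

0 40/169 8/29 -1256/4901 484/4901 -4 -3 E
1 20/193 20/97 -2900/18721 10/18721 -5 -3 N
2 8/73 40/377 -2968/27521 1556/27521 -5 -4 W
3 10/37 5/41 -595/3034 635/3034 -4 -4 S
4 40/153 40/153 -40/153 20/153 -4 -5 E
final -5 -5 N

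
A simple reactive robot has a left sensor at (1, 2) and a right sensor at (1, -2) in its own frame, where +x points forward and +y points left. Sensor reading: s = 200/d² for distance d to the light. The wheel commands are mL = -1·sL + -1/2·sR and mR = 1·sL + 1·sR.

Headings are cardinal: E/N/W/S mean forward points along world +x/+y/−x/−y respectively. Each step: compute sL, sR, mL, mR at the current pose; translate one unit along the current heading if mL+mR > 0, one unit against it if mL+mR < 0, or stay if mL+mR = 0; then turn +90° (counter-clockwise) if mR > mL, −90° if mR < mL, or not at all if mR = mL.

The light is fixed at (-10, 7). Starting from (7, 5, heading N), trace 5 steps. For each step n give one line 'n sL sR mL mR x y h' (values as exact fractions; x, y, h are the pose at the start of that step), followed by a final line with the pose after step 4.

n=0: pose=(7,5,N); sL=100/113, sR=100/181; mL=-23750/20453, mR=29400/20453; mL+mR=50/181 → advance +1; mR−mL=53150/20453 → turn +1·90°
n=1: pose=(7,6,W); sL=40/53, sR=200/257; mL=-15580/13621, mR=20880/13621; mL+mR=100/257 → advance +1; mR−mL=36460/13621 → turn +1·90°
n=2: pose=(6,6,S); sL=25/41, sR=1; mL=-91/82, mR=66/41; mL+mR=1/2 → advance +1; mR−mL=223/82 → turn +1·90°
n=3: pose=(6,5,E); sL=200/289, sR=40/61; mL=-17980/17629, mR=23760/17629; mL+mR=20/61 → advance +1; mR−mL=41740/17629 → turn +1·90°
n=4: pose=(7,5,N); sL=100/113, sR=100/181; mL=-23750/20453, mR=29400/20453; mL+mR=50/181 → advance +1; mR−mL=53150/20453 → turn +1·90°

0 100/113 100/181 -23750/20453 29400/20453 7 5 N
1 40/53 200/257 -15580/13621 20880/13621 7 6 W
2 25/41 1 -91/82 66/41 6 6 S
3 200/289 40/61 -17980/17629 23760/17629 6 5 E
4 100/113 100/181 -23750/20453 29400/20453 7 5 N
final 7 6 W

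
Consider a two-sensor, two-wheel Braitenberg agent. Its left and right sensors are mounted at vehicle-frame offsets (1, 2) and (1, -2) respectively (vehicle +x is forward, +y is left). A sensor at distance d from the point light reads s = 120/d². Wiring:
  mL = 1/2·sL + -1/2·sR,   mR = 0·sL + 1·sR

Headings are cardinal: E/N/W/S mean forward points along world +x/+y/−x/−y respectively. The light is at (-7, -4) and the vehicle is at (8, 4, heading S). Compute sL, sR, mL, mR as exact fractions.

left sensor world pos  = (10, 3); dL² = 338
right sensor world pos = (6, 3); dR² = 218
sL = 120/338 = 60/169
sR = 120/218 = 60/109
mL = 1/2·sL + -1/2·sR = -1800/18421
mR = 0·sL + 1·sR = 60/109

60/169 60/109 -1800/18421 60/109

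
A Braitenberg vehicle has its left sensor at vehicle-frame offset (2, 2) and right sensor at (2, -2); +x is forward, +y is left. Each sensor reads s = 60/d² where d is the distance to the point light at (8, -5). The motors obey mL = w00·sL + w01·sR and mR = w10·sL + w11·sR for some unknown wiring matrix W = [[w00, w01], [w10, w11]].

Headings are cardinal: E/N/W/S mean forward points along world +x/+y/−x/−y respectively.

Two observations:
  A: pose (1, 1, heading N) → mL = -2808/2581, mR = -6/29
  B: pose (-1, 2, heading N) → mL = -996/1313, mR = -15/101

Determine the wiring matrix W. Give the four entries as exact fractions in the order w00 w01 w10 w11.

obs A: pose=(1,1,N) → sL=12/29, sR=60/89, mL=-2808/2581, mR=-6/29
obs B: pose=(-1,2,N) → sL=30/101, sR=6/13, mL=-996/1313, mR=-15/101
sensor matrix S = [[12/29, 60/89], [30/101, 6/13]]; det S = -31392/3388853
solve [mL_A; mL_B] = S·[w00; w01] and [mR_A; mR_B] = S·[w10; w11]:
  w00 = -1, w01 = -1, w10 = -1/2, w11 = 0

-1 -1 -1/2 0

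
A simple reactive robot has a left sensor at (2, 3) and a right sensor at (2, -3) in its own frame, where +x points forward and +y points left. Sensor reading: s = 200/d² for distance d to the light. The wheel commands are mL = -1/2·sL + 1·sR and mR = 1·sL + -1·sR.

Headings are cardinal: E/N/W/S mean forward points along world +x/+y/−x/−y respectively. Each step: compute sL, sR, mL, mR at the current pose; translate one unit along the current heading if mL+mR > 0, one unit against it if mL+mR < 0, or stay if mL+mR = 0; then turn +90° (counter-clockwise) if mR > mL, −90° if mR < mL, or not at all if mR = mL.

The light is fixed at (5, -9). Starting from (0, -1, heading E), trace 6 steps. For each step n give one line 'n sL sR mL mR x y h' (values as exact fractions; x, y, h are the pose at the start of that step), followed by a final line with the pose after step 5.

n=0: pose=(0,-1,E); sL=20/13, sR=100/17; mL=1130/221, mR=-960/221; mL+mR=10/13 → advance +1; mR−mL=-2090/221 → turn -1·90°
n=1: pose=(1,-1,S); sL=200/37, sR=40/17; mL=-220/629, mR=1920/629; mL+mR=100/37 → advance +1; mR−mL=2140/629 → turn +1·90°
n=2: pose=(1,-2,E); sL=25/13, sR=10; mL=235/26, mR=-105/13; mL+mR=25/26 → advance +1; mR−mL=-445/26 → turn -1·90°
n=3: pose=(2,-2,S); sL=8, sR=200/61; mL=-44/61, mR=288/61; mL+mR=4 → advance +1; mR−mL=332/61 → turn +1·90°
n=4: pose=(2,-3,E); sL=100/41, sR=20; mL=770/41, mR=-720/41; mL+mR=50/41 → advance +1; mR−mL=-1490/41 → turn -1·90°
n=5: pose=(3,-3,S); sL=200/17, sR=200/41; mL=-700/697, mR=4800/697; mL+mR=100/17 → advance +1; mR−mL=5500/697 → turn +1·90°

0 20/13 100/17 1130/221 -960/221 0 -1 E
1 200/37 40/17 -220/629 1920/629 1 -1 S
2 25/13 10 235/26 -105/13 1 -2 E
3 8 200/61 -44/61 288/61 2 -2 S
4 100/41 20 770/41 -720/41 2 -3 E
5 200/17 200/41 -700/697 4800/697 3 -3 S
final 3 -4 E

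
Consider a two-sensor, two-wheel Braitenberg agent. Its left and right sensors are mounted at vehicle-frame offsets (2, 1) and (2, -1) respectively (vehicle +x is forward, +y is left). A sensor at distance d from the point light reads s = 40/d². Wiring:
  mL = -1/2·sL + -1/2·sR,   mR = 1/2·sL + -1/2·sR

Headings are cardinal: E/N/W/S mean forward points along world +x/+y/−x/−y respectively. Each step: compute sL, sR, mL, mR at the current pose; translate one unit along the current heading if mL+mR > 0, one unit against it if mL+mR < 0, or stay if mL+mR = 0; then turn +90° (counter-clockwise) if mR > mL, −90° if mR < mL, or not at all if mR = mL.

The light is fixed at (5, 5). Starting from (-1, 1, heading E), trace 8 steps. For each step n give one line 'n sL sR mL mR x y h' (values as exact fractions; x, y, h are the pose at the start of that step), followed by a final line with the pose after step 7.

0 8/5 40/41 -264/205 64/205 -1 1 E
1 10/17 1 -27/34 -7/34 -2 1 N
2 40/117 40/97 -4280/11349 -400/11349 -2 0 W
3 20/37 20/49 -860/1813 120/1813 -1 0 S
4 8/5 40/41 -264/205 64/205 -1 1 E
5 10/17 1 -27/34 -7/34 -2 1 N
6 40/117 40/97 -4280/11349 -400/11349 -2 0 W
7 20/37 20/49 -860/1813 120/1813 -1 0 S
final -1 1 E

n=0: pose=(-1,1,E); sL=8/5, sR=40/41; mL=-264/205, mR=64/205; mL+mR=-40/41 → advance -1; mR−mL=8/5 → turn +1·90°
n=1: pose=(-2,1,N); sL=10/17, sR=1; mL=-27/34, mR=-7/34; mL+mR=-1 → advance -1; mR−mL=10/17 → turn +1·90°
n=2: pose=(-2,0,W); sL=40/117, sR=40/97; mL=-4280/11349, mR=-400/11349; mL+mR=-40/97 → advance -1; mR−mL=40/117 → turn +1·90°
n=3: pose=(-1,0,S); sL=20/37, sR=20/49; mL=-860/1813, mR=120/1813; mL+mR=-20/49 → advance -1; mR−mL=20/37 → turn +1·90°
n=4: pose=(-1,1,E); sL=8/5, sR=40/41; mL=-264/205, mR=64/205; mL+mR=-40/41 → advance -1; mR−mL=8/5 → turn +1·90°
n=5: pose=(-2,1,N); sL=10/17, sR=1; mL=-27/34, mR=-7/34; mL+mR=-1 → advance -1; mR−mL=10/17 → turn +1·90°
n=6: pose=(-2,0,W); sL=40/117, sR=40/97; mL=-4280/11349, mR=-400/11349; mL+mR=-40/97 → advance -1; mR−mL=40/117 → turn +1·90°
n=7: pose=(-1,0,S); sL=20/37, sR=20/49; mL=-860/1813, mR=120/1813; mL+mR=-20/49 → advance -1; mR−mL=20/37 → turn +1·90°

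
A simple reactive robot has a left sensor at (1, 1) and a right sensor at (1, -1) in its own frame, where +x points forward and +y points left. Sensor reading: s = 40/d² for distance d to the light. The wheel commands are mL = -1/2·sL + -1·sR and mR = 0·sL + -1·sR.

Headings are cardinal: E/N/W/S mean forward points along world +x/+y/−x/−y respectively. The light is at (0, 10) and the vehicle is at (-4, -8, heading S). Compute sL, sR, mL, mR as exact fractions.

left sensor world pos  = (-3, -9); dL² = 370
right sensor world pos = (-5, -9); dR² = 386
sL = 40/370 = 4/37
sR = 40/386 = 20/193
mL = -1/2·sL + -1·sR = -1126/7141
mR = 0·sL + -1·sR = -20/193

4/37 20/193 -1126/7141 -20/193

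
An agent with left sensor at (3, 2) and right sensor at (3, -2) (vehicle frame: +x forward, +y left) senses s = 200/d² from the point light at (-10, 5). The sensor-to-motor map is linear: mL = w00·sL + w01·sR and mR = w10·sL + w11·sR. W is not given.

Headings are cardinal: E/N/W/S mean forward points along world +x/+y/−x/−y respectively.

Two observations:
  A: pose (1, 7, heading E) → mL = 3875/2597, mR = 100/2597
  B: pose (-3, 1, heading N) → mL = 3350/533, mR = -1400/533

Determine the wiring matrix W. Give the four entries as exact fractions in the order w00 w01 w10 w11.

obs A: pose=(1,7,E) → sL=50/53, sR=50/49, mL=3875/2597, mR=100/2597
obs B: pose=(-3,1,N) → sL=100/13, sR=100/41, mL=3350/533, mR=-1400/533
sensor matrix S = [[50/53, 50/49], [100/13, 100/41]]; det S = -7680000/1384201
solve [mL_A; mL_B] = S·[w00; w01] and [mR_A; mR_B] = S·[w10; w11]:
  w00 = 1/2, w01 = 1, w10 = -1/2, w11 = 1/2

1/2 1 -1/2 1/2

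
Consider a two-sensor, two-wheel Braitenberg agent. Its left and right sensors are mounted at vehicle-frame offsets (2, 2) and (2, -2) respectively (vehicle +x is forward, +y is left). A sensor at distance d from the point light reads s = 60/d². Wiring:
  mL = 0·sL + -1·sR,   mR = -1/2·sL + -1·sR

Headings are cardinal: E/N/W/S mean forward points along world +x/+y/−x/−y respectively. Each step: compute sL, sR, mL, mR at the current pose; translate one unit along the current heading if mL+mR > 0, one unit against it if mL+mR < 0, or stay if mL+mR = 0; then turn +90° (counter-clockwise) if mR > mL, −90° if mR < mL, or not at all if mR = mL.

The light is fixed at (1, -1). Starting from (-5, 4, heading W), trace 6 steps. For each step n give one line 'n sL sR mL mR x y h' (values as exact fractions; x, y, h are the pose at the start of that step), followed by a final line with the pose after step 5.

n=0: pose=(-5,4,W); sL=60/73, sR=60/113; mL=-60/113, mR=-7770/8249; mL+mR=-12150/8249 → advance -1; mR−mL=-30/73 → turn -1·90°
n=1: pose=(-4,4,N); sL=30/49, sR=30/29; mL=-30/29, mR=-1905/1421; mL+mR=-3375/1421 → advance -1; mR−mL=-15/49 → turn -1·90°
n=2: pose=(-4,3,E); sL=4/3, sR=60/13; mL=-60/13, mR=-206/39; mL+mR=-386/39 → advance -1; mR−mL=-2/3 → turn -1·90°
n=3: pose=(-5,3,S); sL=3, sR=15/17; mL=-15/17, mR=-81/34; mL+mR=-111/34 → advance -1; mR−mL=-3/2 → turn -1·90°
n=4: pose=(-5,4,W); sL=60/73, sR=60/113; mL=-60/113, mR=-7770/8249; mL+mR=-12150/8249 → advance -1; mR−mL=-30/73 → turn -1·90°
n=5: pose=(-4,4,N); sL=30/49, sR=30/29; mL=-30/29, mR=-1905/1421; mL+mR=-3375/1421 → advance -1; mR−mL=-15/49 → turn -1·90°

0 60/73 60/113 -60/113 -7770/8249 -5 4 W
1 30/49 30/29 -30/29 -1905/1421 -4 4 N
2 4/3 60/13 -60/13 -206/39 -4 3 E
3 3 15/17 -15/17 -81/34 -5 3 S
4 60/73 60/113 -60/113 -7770/8249 -5 4 W
5 30/49 30/29 -30/29 -1905/1421 -4 4 N
final -4 3 E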